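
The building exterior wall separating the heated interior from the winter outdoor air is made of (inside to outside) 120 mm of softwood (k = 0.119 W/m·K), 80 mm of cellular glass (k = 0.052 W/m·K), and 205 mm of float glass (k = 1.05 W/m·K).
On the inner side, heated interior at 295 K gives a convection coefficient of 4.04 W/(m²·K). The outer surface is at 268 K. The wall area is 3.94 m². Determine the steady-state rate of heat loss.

Model the wall as resistances in series:
R_inner film = 1/(h_i·A) = 1/(4.04×3.94) = 0.06282 K/W
R_softwood = L/(kA) = 0.12/(0.119×3.94) = 0.2559 K/W
R_cellular glass = L/(kA) = 0.08/(0.052×3.94) = 0.3905 K/W
R_float glass = L/(kA) = 0.205/(1.05×3.94) = 0.04955 K/W
R_total = 0.7588 K/W
Q = ΔT / R_total = 27 / 0.7588

Q ≈ 35.6 W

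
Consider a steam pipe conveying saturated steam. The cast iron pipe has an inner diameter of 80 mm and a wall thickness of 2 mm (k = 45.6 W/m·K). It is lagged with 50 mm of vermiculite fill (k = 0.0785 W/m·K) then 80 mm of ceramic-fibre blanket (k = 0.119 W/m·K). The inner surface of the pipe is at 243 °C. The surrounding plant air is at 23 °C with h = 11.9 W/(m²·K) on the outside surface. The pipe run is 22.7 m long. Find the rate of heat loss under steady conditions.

Q ≈ 1990 W

For a radial system each layer contributes R = ln(r_out/r_in)/(2πkL); films add R = 1/(hA).
R_cast iron pipe wall = ln(42/40)/(2π×45.6×22.7) = 7.502×10^-6 K/W
R_vermiculite fill = ln(92/42)/(2π×0.0785×22.7) = 0.07003 K/W
R_ceramic-fibre blanket = ln(172/92)/(2π×0.119×22.7) = 0.03687 K/W
R_outer film = 1/(h_o·2πr_oL) = 1/(11.9×2π×0.172×22.7) = 0.003425 K/W
R_total = 0.1103 K/W
Q = ΔT/R_total = 220/0.1103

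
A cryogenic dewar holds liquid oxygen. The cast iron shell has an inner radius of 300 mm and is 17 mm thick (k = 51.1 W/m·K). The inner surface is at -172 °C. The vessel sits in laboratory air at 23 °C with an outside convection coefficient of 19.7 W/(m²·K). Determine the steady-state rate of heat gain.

Each spherical layer contributes R = (1/r_i − 1/r_o)/(4πk):
R_cast iron shell = (1/0.3 − 1/0.317)/(4π×51.1) = 2.784×10^-4 K/W
R_outer film = 1/(h·4πr_o²) = 1/(19.7×4π×0.317²) = 0.0402 K/W
R_total = 0.04048 K/W
Q = ΔT/R_total = 195/0.04048

Q ≈ 4820 W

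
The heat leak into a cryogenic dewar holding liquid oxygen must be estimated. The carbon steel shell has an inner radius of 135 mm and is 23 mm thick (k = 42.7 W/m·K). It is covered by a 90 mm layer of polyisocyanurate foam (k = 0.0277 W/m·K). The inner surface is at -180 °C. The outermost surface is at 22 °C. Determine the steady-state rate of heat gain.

Q ≈ 30.6 W

Radial (spherical) resistances in series:
R_carbon steel shell = (1/0.135 − 1/0.158)/(4π×42.7) = 0.00201 K/W
R_polyisocyanurate foam = (1/0.158 − 1/0.248)/(4π×0.0277) = 6.598 K/W
R_total = 6.6 K/W
Q = ΔT/R_total = 202/6.6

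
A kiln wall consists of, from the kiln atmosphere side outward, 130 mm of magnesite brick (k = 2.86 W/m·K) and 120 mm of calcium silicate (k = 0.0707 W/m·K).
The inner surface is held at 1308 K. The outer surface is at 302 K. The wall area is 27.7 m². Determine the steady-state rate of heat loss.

Series thermal resistances:
R_magnesite brick = L/(kA) = 0.13/(2.86×27.7) = 0.001641 K/W
R_calcium silicate = L/(kA) = 0.12/(0.0707×27.7) = 0.06127 K/W
R_total = 0.06292 K/W
Q = ΔT / R_total = 1006 / 0.06292

Q ≈ 16000 W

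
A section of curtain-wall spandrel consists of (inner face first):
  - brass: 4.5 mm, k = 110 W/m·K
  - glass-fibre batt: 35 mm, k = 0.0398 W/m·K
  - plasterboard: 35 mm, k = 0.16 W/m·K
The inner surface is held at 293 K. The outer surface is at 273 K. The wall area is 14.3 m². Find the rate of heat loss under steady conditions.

Q ≈ 260 W

Treating each layer as a thermal resistance in series:
R_brass = L/(kA) = 0.0045/(110×14.3) = 2.861×10^-6 K/W
R_glass-fibre batt = L/(kA) = 0.035/(0.0398×14.3) = 0.0615 K/W
R_plasterboard = L/(kA) = 0.035/(0.16×14.3) = 0.0153 K/W
R_total = 0.0768 K/W
Q = ΔT / R_total = 20 / 0.0768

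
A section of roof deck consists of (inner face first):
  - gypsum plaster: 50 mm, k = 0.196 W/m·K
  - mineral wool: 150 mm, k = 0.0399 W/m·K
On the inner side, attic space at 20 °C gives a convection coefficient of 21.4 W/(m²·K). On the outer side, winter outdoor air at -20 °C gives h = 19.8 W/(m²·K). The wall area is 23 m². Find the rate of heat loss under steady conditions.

Treating each layer as a thermal resistance in series:
R_inner film = 1/(h_i·A) = 1/(21.4×23) = 0.002032 K/W
R_gypsum plaster = L/(kA) = 0.05/(0.196×23) = 0.01109 K/W
R_mineral wool = L/(kA) = 0.15/(0.0399×23) = 0.1635 K/W
R_outer film = 1/(h_o·A) = 1/(19.8×23) = 0.002196 K/W
R_total = 0.1788 K/W
Q = ΔT / R_total = 40 / 0.1788

Q ≈ 224 W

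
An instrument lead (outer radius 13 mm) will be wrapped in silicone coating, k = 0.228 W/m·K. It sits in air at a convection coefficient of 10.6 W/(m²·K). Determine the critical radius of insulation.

For a cylinder r_cr = k/h = 0.228/10.6
r_cr = 21.5 mm; since the bare radius (13 mm) is below r_cr, adding a thin layer of insulation will *increase* heat loss.

r_cr ≈ 21.5 mm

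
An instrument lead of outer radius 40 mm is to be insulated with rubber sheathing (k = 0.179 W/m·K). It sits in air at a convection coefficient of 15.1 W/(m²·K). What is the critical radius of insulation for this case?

r_cr ≈ 11.9 mm

For a cylinder r_cr = k/h = 0.179/15.1
r_cr = 11.9 mm; since the bare radius (40 mm) is above r_cr, any added insulation will reduce heat loss.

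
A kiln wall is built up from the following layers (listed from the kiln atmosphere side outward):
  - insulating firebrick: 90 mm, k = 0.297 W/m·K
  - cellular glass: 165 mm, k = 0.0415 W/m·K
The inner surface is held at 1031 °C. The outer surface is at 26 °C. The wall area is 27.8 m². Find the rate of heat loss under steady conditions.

Q ≈ 6530 W

Treating each layer as a thermal resistance in series:
R_insulating firebrick = L/(kA) = 0.09/(0.297×27.8) = 0.0109 K/W
R_cellular glass = L/(kA) = 0.165/(0.0415×27.8) = 0.143 K/W
R_total = 0.1539 K/W
Q = ΔT / R_total = 1005 / 0.1539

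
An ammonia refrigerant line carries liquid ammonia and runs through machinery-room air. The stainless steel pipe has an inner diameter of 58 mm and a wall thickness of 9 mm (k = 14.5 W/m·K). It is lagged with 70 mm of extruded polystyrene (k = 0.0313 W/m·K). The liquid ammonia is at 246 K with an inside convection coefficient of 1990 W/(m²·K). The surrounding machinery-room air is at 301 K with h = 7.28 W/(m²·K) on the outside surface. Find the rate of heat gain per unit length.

q′ ≈ 9.96 W/m

Per-layer cylindrical resistances, series-summed:
R_inner film = 1/(h_i·2πr₁L) = 1/(1990×2π×0.029×1) = 0.002758 K/W
R_stainless steel pipe wall = ln(38/29)/(2π×14.5×1) = 0.002967 K/W
R_extruded polystyrene = ln(108/38)/(2π×0.0313×1) = 5.311 K/W
R_outer film = 1/(h_o·2πr_oL) = 1/(7.28×2π×0.108×1) = 0.2024 K/W
R_total = 5.519 K/W
Q = ΔT/R_total = 55/5.519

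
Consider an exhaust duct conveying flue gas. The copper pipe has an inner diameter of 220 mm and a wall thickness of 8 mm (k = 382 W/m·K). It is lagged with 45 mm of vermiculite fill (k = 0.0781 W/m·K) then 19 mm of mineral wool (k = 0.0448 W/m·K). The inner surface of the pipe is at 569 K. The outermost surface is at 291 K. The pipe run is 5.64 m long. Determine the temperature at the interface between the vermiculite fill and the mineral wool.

T ≈ 395 K

Cylindrical conduction, so R = ln(r₂/r₁)/(2πkL) per layer, in series:
R_copper pipe wall = ln(118/110)/(2π×382×5.64) = 5.186×10^-6 K/W
R_vermiculite fill = ln(163/118)/(2π×0.0781×5.64) = 0.1167 K/W
R_mineral wool = ln(182/163)/(2π×0.0448×5.64) = 0.06945 K/W
R_total = 0.1862 K/W
Q = ΔT/R_total = 278/0.1862
Q = 1490 W
T_interface = T_inner − Q·ΣR(inner→interface) = 569 − 1490×0.1167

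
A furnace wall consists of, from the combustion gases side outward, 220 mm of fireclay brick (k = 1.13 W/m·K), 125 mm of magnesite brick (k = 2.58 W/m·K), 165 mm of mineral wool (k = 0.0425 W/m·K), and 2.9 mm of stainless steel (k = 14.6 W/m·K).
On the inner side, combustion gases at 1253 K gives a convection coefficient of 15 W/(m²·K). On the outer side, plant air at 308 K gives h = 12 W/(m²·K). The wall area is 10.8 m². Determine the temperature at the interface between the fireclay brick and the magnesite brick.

T ≈ 1200 K

Model the wall as resistances in series:
R_inner film = 1/(h_i·A) = 1/(15×10.8) = 0.006173 K/W
R_fireclay brick = L/(kA) = 0.22/(1.13×10.8) = 0.01803 K/W
R_magnesite brick = L/(kA) = 0.125/(2.58×10.8) = 0.004486 K/W
R_mineral wool = L/(kA) = 0.165/(0.0425×10.8) = 0.3595 K/W
R_stainless steel = L/(kA) = 0.0029/(14.6×10.8) = 1.839×10^-5 K/W
R_outer film = 1/(h_o·A) = 1/(12×10.8) = 0.007716 K/W
R_total = 0.3959 K/W;  Q = ΔT/R_total = 945/0.3959 = 2387 W
T_interface = T_inner − Q·ΣR(inner→interface) = 1253 − 2390×0.0242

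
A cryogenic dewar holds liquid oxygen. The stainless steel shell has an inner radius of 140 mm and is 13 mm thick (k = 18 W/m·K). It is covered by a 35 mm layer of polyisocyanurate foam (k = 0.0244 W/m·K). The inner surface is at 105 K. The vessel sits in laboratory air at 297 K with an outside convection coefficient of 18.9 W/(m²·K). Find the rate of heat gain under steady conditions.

Each spherical layer contributes R = (1/r_i − 1/r_o)/(4πk):
R_stainless steel shell = (1/0.14 − 1/0.153)/(4π×18) = 0.002683 K/W
R_polyisocyanurate foam = (1/0.153 − 1/0.188)/(4π×0.0244) = 3.968 K/W
R_outer film = 1/(h·4πr_o²) = 1/(18.9×4π×0.188²) = 0.1191 K/W
R_total = 4.09 K/W
Q = ΔT/R_total = 192/4.09

Q ≈ 46.9 W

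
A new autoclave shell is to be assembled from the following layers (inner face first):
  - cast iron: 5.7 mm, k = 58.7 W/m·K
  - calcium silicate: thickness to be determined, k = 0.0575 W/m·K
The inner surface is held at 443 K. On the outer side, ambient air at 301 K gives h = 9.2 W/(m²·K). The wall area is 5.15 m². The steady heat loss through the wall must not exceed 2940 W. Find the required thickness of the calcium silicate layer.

L ≈ 8.05 mm

Using the resistance-network approach (series):
R_cast iron = L/(kA) = 0.0057/(58.7×5.15) = 1.886×10^-5 K/W
R_outer film = 1/(h_o·A) = 1/(9.2×5.15) = 0.02111 K/W
Sum of the known resistances R_other = 0.02112 K/W
Required total resistance R_tot = ΔT/Q_allow = 142/2940 = 0.0483 K/W
R_calcium silicate = R_tot − R_other = 0.02717 K/W
L = R·k·A = 0.02717×0.0575×5.15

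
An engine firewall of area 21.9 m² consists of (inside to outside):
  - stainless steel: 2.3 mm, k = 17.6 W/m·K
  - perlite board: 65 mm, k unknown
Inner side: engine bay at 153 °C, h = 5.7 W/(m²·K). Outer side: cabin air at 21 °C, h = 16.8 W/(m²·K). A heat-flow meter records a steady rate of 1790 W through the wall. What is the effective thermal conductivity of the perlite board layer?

Treating each layer as a thermal resistance in series:
R_inner film = 1/(h_i·A) = 1/(5.7×21.9) = 0.008011 K/W
R_stainless steel = L/(kA) = 0.0023/(17.6×21.9) = 5.967×10^-6 K/W
R_outer film = 1/(h_o·A) = 1/(16.8×21.9) = 0.002718 K/W
Sum of known resistances R_other = 0.01073 K/W
Total R = ΔT/Q = 132/1790 = 0.07374 K/W
R_perlite board = R_total − R_other = 0.06301 K/W
k = L/(R·A) = 0.065/(0.06301×21.9)

k ≈ 0.0471 W/(m·K)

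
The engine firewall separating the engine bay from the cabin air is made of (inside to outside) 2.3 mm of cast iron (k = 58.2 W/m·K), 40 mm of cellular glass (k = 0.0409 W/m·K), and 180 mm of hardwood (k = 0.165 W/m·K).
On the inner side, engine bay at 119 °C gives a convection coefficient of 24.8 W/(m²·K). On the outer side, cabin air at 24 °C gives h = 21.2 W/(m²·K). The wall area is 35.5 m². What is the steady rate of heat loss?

Q ≈ 1560 W

Model the wall as resistances in series:
R_inner film = 1/(h_i·A) = 1/(24.8×35.5) = 0.001136 K/W
R_cast iron = L/(kA) = 0.0023/(58.2×35.5) = 1.113×10^-6 K/W
R_cellular glass = L/(kA) = 0.04/(0.0409×35.5) = 0.02755 K/W
R_hardwood = L/(kA) = 0.18/(0.165×35.5) = 0.03073 K/W
R_outer film = 1/(h_o·A) = 1/(21.2×35.5) = 0.001329 K/W
R_total = 0.06074 K/W
Q = ΔT / R_total = 95 / 0.06074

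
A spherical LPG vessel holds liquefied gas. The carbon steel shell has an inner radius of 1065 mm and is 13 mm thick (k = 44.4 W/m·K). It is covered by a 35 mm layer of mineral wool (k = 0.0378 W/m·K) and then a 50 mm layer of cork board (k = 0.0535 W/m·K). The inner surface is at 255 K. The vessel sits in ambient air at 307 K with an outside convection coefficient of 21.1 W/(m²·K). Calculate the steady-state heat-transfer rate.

Spherical conduction: R = (1/r_in − 1/r_out)/(4πk) per layer; series-sum.
R_carbon steel shell = (1/1.065 − 1/1.078)/(4π×44.4) = 2.029×10^-5 K/W
R_mineral wool = (1/1.078 − 1/1.113)/(4π×0.0378) = 0.06141 K/W
R_cork board = (1/1.113 − 1/1.163)/(4π×0.0535) = 0.05746 K/W
R_outer film = 1/(h·4πr_o²) = 1/(21.1×4π×1.163²) = 0.002788 K/W
R_total = 0.1217 K/W
Q = ΔT/R_total = 52/0.1217

Q ≈ 427 W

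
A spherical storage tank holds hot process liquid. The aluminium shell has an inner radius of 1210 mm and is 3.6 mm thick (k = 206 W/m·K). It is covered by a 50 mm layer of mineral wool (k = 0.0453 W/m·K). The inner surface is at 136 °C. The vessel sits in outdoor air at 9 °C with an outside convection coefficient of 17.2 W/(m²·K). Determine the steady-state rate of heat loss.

Each spherical layer contributes R = (1/r_i − 1/r_o)/(4πk):
R_aluminium shell = (1/1.21 − 1/1.2136)/(4π×206) = 9.47×10^-7 K/W
R_mineral wool = (1/1.2136 − 1/1.2636)/(4π×0.0453) = 0.05728 K/W
R_outer film = 1/(h·4πr_o²) = 1/(17.2×4π×1.2636²) = 0.002898 K/W
R_total = 0.06018 K/W
Q = ΔT/R_total = 127/0.06018

Q ≈ 2110 W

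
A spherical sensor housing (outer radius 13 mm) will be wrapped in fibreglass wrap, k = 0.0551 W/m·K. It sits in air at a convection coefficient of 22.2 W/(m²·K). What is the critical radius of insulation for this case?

For a sphere r_cr = 2k/h = 2×0.0551/22.2
r_cr = 4.96 mm; since the bare radius (13 mm) is above r_cr, any added insulation will reduce heat loss.

r_cr ≈ 4.96 mm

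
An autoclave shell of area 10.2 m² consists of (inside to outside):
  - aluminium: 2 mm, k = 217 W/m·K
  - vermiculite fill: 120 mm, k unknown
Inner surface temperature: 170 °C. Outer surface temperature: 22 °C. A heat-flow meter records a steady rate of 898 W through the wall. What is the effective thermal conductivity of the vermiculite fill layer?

k ≈ 0.0714 W/(m·K)

Using the resistance-network approach (series):
R_aluminium = L/(kA) = 0.002/(217×10.2) = 9.036×10^-7 K/W
Sum of known resistances R_other = 9.036×10^-7 K/W
Total R = ΔT/Q = 148/898 = 0.1648 K/W
R_vermiculite fill = R_total − R_other = 0.1648 K/W
k = L/(R·A) = 0.12/(0.1648×10.2)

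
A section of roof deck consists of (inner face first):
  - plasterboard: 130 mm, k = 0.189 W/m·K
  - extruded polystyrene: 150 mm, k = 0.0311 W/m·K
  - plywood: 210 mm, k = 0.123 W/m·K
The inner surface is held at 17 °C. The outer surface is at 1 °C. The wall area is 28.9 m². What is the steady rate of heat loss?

Series thermal resistances:
R_plasterboard = L/(kA) = 0.13/(0.189×28.9) = 0.0238 K/W
R_extruded polystyrene = L/(kA) = 0.15/(0.0311×28.9) = 0.1669 K/W
R_plywood = L/(kA) = 0.21/(0.123×28.9) = 0.05908 K/W
R_total = 0.2498 K/W
Q = ΔT / R_total = 16 / 0.2498

Q ≈ 64.1 W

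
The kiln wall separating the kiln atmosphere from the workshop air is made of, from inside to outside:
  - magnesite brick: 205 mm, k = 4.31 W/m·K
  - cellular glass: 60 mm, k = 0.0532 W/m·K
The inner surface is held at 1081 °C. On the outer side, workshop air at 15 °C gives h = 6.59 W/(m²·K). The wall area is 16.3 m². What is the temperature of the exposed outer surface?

T ≈ 137 °C

Model the wall as resistances in series:
R_magnesite brick = L/(kA) = 0.205/(4.31×16.3) = 0.002918 K/W
R_cellular glass = L/(kA) = 0.06/(0.0532×16.3) = 0.06919 K/W
R_outer film = 1/(h_o·A) = 1/(6.59×16.3) = 0.00931 K/W
R_total = 0.08142 K/W;  Q = ΔT/R_total = 1066/0.08142 = 13090 W
T_interface = T_inner − Q·ΣR(inner→interface) = 1081 − 13100×0.07211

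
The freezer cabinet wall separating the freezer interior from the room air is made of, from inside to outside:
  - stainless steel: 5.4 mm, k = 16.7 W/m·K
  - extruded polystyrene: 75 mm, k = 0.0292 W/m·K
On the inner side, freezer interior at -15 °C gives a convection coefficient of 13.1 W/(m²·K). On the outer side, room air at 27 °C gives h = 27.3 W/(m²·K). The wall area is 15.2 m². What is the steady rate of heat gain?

Thermal resistances in series:
R_inner film = 1/(h_i·A) = 1/(13.1×15.2) = 0.005022 K/W
R_stainless steel = L/(kA) = 0.0054/(16.7×15.2) = 2.127×10^-5 K/W
R_extruded polystyrene = L/(kA) = 0.075/(0.0292×15.2) = 0.169 K/W
R_outer film = 1/(h_o·A) = 1/(27.3×15.2) = 0.00241 K/W
R_total = 0.1764 K/W
Q = ΔT / R_total = 42 / 0.1764

Q ≈ 238 W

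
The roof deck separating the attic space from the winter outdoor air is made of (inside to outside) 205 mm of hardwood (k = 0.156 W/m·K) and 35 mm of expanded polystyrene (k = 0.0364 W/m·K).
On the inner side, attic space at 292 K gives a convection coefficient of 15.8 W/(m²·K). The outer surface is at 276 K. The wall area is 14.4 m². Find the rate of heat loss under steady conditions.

Series thermal resistances:
R_inner film = 1/(h_i·A) = 1/(15.8×14.4) = 0.004395 K/W
R_hardwood = L/(kA) = 0.205/(0.156×14.4) = 0.09126 K/W
R_expanded polystyrene = L/(kA) = 0.035/(0.0364×14.4) = 0.06677 K/W
R_total = 0.1624 K/W
Q = ΔT / R_total = 16 / 0.1624

Q ≈ 98.5 W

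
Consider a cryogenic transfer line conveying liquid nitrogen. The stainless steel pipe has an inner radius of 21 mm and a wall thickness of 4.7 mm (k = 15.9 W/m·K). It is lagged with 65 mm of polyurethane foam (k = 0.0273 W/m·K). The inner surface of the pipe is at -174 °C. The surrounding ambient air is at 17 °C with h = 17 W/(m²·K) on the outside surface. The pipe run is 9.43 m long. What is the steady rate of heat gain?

Q ≈ 242 W

Radial resistances (cylindrical: R_cond = ln(r_o/r_i)/(2πkL), R_conv = 1/(h·2πrL)):
R_stainless steel pipe wall = ln(25.7/21)/(2π×15.9×9.43) = 2.144×10^-4 K/W
R_polyurethane foam = ln(90.7/25.7)/(2π×0.0273×9.43) = 0.7796 K/W
R_outer film = 1/(h_o·2πr_oL) = 1/(17×2π×0.0907×9.43) = 0.01095 K/W
R_total = 0.7908 K/W
Q = ΔT/R_total = 191/0.7908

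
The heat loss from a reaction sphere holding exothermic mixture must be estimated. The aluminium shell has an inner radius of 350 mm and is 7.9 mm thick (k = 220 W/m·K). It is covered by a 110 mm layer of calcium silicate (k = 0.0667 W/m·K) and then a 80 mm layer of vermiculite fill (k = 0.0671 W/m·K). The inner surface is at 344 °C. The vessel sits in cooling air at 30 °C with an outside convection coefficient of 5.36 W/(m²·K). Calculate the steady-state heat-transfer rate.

Q ≈ 261 W

Each spherical layer contributes R = (1/r_i − 1/r_o)/(4πk):
R_aluminium shell = (1/0.35 − 1/0.3579)/(4π×220) = 2.281×10^-5 K/W
R_calcium silicate = (1/0.3579 − 1/0.4679)/(4π×0.0667) = 0.7837 K/W
R_vermiculite fill = (1/0.4679 − 1/0.5479)/(4π×0.0671) = 0.3701 K/W
R_outer film = 1/(h·4πr_o²) = 1/(5.36×4π×0.5479²) = 0.04946 K/W
R_total = 1.203 K/W
Q = ΔT/R_total = 314/1.203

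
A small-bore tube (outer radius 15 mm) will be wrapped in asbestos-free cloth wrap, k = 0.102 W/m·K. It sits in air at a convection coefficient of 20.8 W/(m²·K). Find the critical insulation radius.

For a cylinder r_cr = k/h = 0.102/20.8
r_cr = 4.9 mm; since the bare radius (15 mm) is above r_cr, any added insulation will reduce heat loss.

r_cr ≈ 4.9 mm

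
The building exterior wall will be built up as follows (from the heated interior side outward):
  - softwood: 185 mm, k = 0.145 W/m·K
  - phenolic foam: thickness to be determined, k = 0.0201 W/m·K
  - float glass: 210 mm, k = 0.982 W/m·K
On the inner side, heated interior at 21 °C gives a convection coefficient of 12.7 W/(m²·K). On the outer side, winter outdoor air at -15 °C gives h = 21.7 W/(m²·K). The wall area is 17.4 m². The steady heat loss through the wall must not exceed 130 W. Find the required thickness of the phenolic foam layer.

L ≈ 64.4 mm

Thermal resistances in series:
R_inner film = 1/(h_i·A) = 1/(12.7×17.4) = 0.004525 K/W
R_softwood = L/(kA) = 0.185/(0.145×17.4) = 0.07333 K/W
R_float glass = L/(kA) = 0.21/(0.982×17.4) = 0.01229 K/W
R_outer film = 1/(h_o·A) = 1/(21.7×17.4) = 0.002648 K/W
Sum of the known resistances R_other = 0.09279 K/W
Required total resistance R_tot = ΔT/Q_allow = 36/130 = 0.2769 K/W
R_phenolic foam = R_tot − R_other = 0.1841 K/W
L = R·k·A = 0.1841×0.0201×17.4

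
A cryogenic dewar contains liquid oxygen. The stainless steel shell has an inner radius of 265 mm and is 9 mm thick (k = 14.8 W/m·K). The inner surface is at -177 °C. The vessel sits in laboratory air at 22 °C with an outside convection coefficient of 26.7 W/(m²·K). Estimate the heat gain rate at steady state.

For a spherical shell R = (1/r₁ − 1/r₂)/(4πk); film R = 1/(h·4πr²). In series:
R_stainless steel shell = (1/0.265 − 1/0.274)/(4π×14.8) = 6.665×10^-4 K/W
R_outer film = 1/(h·4πr_o²) = 1/(26.7×4π×0.274²) = 0.0397 K/W
R_total = 0.04037 K/W
Q = ΔT/R_total = 199/0.04037

Q ≈ 4930 W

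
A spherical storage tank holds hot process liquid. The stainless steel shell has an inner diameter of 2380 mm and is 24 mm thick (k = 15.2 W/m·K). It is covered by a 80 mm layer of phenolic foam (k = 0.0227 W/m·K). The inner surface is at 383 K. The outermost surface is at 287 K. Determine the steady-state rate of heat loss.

Each spherical layer contributes R = (1/r_i − 1/r_o)/(4πk):
R_stainless steel shell = (1/1.19 − 1/1.214)/(4π×15.2) = 8.697×10^-5 K/W
R_phenolic foam = (1/1.214 − 1/1.294)/(4π×0.0227) = 0.1785 K/W
R_total = 0.1786 K/W
Q = ΔT/R_total = 96/0.1786

Q ≈ 537 W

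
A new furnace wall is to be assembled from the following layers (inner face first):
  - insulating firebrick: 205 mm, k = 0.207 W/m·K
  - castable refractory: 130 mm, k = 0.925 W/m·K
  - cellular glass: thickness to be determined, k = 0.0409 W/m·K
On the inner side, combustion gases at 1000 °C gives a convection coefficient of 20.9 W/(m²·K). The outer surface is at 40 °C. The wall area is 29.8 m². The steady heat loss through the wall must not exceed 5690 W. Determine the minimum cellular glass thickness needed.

L ≈ 157 mm

Series thermal resistances:
R_inner film = 1/(h_i·A) = 1/(20.9×29.8) = 0.001606 K/W
R_insulating firebrick = L/(kA) = 0.205/(0.207×29.8) = 0.03323 K/W
R_castable refractory = L/(kA) = 0.13/(0.925×29.8) = 0.004716 K/W
Sum of the known resistances R_other = 0.03955 K/W
Required total resistance R_tot = ΔT/Q_allow = 960/5690 = 0.1687 K/W
R_cellular glass = R_tot − R_other = 0.1292 K/W
L = R·k·A = 0.1292×0.0409×29.8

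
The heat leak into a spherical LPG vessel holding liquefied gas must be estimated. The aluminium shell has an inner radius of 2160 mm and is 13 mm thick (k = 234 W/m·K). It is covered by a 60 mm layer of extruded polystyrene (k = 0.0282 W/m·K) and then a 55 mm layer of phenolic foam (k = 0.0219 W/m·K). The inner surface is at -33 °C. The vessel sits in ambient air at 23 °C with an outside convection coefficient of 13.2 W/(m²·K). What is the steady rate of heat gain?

For a spherical shell R = (1/r₁ − 1/r₂)/(4πk); film R = 1/(h·4πr²). In series:
R_aluminium shell = (1/2.16 − 1/2.173)/(4π×234) = 9.419×10^-7 K/W
R_extruded polystyrene = (1/2.173 − 1/2.233)/(4π×0.0282) = 0.03489 K/W
R_phenolic foam = (1/2.233 − 1/2.288)/(4π×0.0219) = 0.03912 K/W
R_outer film = 1/(h·4πr_o²) = 1/(13.2×4π×2.288²) = 0.001152 K/W
R_total = 0.07516 K/W
Q = ΔT/R_total = 56/0.07516

Q ≈ 745 W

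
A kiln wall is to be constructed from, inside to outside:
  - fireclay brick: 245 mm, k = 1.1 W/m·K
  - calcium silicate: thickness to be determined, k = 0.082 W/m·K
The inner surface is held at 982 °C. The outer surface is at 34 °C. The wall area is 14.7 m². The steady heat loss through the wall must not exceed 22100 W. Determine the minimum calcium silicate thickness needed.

Series thermal resistances:
R_fireclay brick = L/(kA) = 0.245/(1.1×14.7) = 0.01515 K/W
Sum of the known resistances R_other = 0.01515 K/W
Required total resistance R_tot = ΔT/Q_allow = 948/22100 = 0.0429 K/W
R_calcium silicate = R_tot − R_other = 0.02774 K/W
L = R·k·A = 0.02774×0.082×14.7

L ≈ 33.4 mm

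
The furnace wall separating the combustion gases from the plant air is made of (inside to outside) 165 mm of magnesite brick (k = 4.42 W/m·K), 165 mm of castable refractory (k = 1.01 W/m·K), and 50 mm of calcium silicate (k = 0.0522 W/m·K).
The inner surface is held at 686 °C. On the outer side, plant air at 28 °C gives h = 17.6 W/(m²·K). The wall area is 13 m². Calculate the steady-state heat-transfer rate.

Series thermal resistances:
R_magnesite brick = L/(kA) = 0.165/(4.42×13) = 0.002872 K/W
R_castable refractory = L/(kA) = 0.165/(1.01×13) = 0.01257 K/W
R_calcium silicate = L/(kA) = 0.05/(0.0522×13) = 0.07368 K/W
R_outer film = 1/(h_o·A) = 1/(17.6×13) = 0.004371 K/W
R_total = 0.09349 K/W
Q = ΔT / R_total = 658 / 0.09349

Q ≈ 7040 W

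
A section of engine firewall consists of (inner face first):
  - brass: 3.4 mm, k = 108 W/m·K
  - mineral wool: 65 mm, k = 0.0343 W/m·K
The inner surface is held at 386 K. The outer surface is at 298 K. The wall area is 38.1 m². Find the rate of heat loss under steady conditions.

Q ≈ 1770 W

Using the resistance-network approach (series):
R_brass = L/(kA) = 0.0034/(108×38.1) = 8.263×10^-7 K/W
R_mineral wool = L/(kA) = 0.065/(0.0343×38.1) = 0.04974 K/W
R_total = 0.04974 K/W
Q = ΔT / R_total = 88 / 0.04974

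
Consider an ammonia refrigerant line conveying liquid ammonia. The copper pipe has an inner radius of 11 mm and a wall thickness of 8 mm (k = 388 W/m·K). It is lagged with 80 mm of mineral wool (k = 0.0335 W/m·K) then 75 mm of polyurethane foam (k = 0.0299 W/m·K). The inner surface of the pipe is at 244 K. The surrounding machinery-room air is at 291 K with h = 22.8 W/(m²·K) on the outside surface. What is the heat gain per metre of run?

q′ ≈ 4.32 W/m

Per-layer cylindrical resistances, series-summed:
R_copper pipe wall = ln(19/11)/(2π×388×1) = 2.242×10^-4 K/W
R_mineral wool = ln(99/19)/(2π×0.0335×1) = 7.842 K/W
R_polyurethane foam = ln(174/99)/(2π×0.0299×1) = 3.002 K/W
R_outer film = 1/(h_o·2πr_oL) = 1/(22.8×2π×0.174×1) = 0.04012 K/W
R_total = 10.88 K/W
Q = ΔT/R_total = 47/10.88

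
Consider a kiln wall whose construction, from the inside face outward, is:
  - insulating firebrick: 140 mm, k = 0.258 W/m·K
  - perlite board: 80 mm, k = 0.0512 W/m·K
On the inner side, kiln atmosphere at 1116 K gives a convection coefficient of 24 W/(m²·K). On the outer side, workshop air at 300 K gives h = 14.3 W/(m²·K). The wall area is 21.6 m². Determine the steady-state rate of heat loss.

Thermal resistances in series:
R_inner film = 1/(h_i·A) = 1/(24×21.6) = 0.001929 K/W
R_insulating firebrick = L/(kA) = 0.14/(0.258×21.6) = 0.02512 K/W
R_perlite board = L/(kA) = 0.08/(0.0512×21.6) = 0.07234 K/W
R_outer film = 1/(h_o·A) = 1/(14.3×21.6) = 0.003238 K/W
R_total = 0.1026 K/W
Q = ΔT / R_total = 816 / 0.1026

Q ≈ 7950 W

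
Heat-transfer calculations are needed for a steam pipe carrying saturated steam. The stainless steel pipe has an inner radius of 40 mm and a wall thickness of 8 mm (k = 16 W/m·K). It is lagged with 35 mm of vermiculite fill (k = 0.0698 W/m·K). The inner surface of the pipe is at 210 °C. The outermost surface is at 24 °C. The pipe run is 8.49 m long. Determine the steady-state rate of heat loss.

Q ≈ 1260 W

Treating each annulus and film as a series resistance:
R_stainless steel pipe wall = ln(48/40)/(2π×16×8.49) = 2.136×10^-4 K/W
R_vermiculite fill = ln(83/48)/(2π×0.0698×8.49) = 0.1471 K/W
R_total = 0.1473 K/W
Q = ΔT/R_total = 186/0.1473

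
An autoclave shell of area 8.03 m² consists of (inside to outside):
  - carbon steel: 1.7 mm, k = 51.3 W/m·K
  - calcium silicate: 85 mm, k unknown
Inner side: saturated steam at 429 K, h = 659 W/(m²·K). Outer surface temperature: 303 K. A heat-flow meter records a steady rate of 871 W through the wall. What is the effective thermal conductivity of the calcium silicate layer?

Series thermal resistances:
R_inner film = 1/(h_i·A) = 1/(659×8.03) = 1.89×10^-4 K/W
R_carbon steel = L/(kA) = 0.0017/(51.3×8.03) = 4.127×10^-6 K/W
Sum of known resistances R_other = 1.931×10^-4 K/W
Total R = ΔT/Q = 126/871 = 0.1447 K/W
R_calcium silicate = R_total − R_other = 0.1445 K/W
k = L/(R·A) = 0.085/(0.1445×8.03)

k ≈ 0.0733 W/(m·K)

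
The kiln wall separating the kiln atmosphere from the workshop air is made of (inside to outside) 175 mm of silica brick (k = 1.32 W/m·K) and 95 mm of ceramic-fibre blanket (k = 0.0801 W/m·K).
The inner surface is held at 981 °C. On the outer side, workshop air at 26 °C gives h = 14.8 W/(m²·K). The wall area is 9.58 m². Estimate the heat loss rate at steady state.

Q ≈ 6600 W

Treating each layer as a thermal resistance in series:
R_silica brick = L/(kA) = 0.175/(1.32×9.58) = 0.01384 K/W
R_ceramic-fibre blanket = L/(kA) = 0.095/(0.0801×9.58) = 0.1238 K/W
R_outer film = 1/(h_o·A) = 1/(14.8×9.58) = 0.007053 K/W
R_total = 0.1447 K/W
Q = ΔT / R_total = 955 / 0.1447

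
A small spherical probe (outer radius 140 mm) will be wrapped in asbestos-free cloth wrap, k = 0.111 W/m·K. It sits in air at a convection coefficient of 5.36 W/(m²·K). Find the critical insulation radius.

r_cr ≈ 41.4 mm

For a sphere r_cr = 2k/h = 2×0.111/5.36
r_cr = 41.4 mm; since the bare radius (140 mm) is above r_cr, any added insulation will reduce heat loss.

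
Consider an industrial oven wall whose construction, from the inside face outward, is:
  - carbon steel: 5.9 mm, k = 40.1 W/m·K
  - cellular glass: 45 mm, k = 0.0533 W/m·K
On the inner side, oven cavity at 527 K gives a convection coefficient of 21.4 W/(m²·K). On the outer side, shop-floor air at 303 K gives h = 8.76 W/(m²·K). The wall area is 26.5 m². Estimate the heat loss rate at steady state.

Treating each layer as a thermal resistance in series:
R_inner film = 1/(h_i·A) = 1/(21.4×26.5) = 0.001763 K/W
R_carbon steel = L/(kA) = 0.0059/(40.1×26.5) = 5.552×10^-6 K/W
R_cellular glass = L/(kA) = 0.045/(0.0533×26.5) = 0.03186 K/W
R_outer film = 1/(h_o·A) = 1/(8.76×26.5) = 0.004308 K/W
R_total = 0.03794 K/W
Q = ΔT / R_total = 224 / 0.03794

Q ≈ 5900 W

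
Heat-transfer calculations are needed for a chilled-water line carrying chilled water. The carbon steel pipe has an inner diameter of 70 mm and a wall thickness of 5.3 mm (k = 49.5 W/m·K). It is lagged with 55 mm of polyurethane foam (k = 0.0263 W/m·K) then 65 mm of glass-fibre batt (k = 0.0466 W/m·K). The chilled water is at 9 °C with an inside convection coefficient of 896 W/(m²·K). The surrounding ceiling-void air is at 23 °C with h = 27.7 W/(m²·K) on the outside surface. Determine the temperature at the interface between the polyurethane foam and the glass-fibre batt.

T ≈ 19.4 °C

Cylindrical conduction, so R = ln(r₂/r₁)/(2πkL) per layer, in series:
R_inner film = 1/(h_i·2πr₁L) = 1/(896×2π×0.035×1) = 0.005075 K/W
R_carbon steel pipe wall = ln(40.3/35)/(2π×49.5×1) = 4.534×10^-4 K/W
R_polyurethane foam = ln(95.3/40.3)/(2π×0.0263×1) = 5.208 K/W
R_glass-fibre batt = ln(160.3/95.3)/(2π×0.0466×1) = 1.776 K/W
R_outer film = 1/(h_o·2πr_oL) = 1/(27.7×2π×0.1603×1) = 0.03584 K/W
R_total = 7.026 K/W
Q = ΔT/R_total = 14/7.026
Q = 1.99 W/m
T_interface = T_inner + Q·ΣR(inner→interface) = 9 + 1.99×5.214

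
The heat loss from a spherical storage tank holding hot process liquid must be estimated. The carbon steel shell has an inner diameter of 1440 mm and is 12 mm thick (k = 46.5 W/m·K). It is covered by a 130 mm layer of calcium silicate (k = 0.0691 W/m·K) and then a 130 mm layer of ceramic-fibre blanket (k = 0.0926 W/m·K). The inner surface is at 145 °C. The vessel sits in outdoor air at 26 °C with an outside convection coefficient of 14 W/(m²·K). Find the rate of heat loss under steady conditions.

Each spherical layer contributes R = (1/r_i − 1/r_o)/(4πk):
R_carbon steel shell = (1/0.72 − 1/0.732)/(4π×46.5) = 3.897×10^-5 K/W
R_calcium silicate = (1/0.732 − 1/0.862)/(4π×0.0691) = 0.2373 K/W
R_ceramic-fibre blanket = (1/0.862 − 1/0.992)/(4π×0.0926) = 0.1306 K/W
R_outer film = 1/(h·4πr_o²) = 1/(14×4π×0.992²) = 0.005776 K/W
R_total = 0.3737 K/W
Q = ΔT/R_total = 119/0.3737

Q ≈ 318 W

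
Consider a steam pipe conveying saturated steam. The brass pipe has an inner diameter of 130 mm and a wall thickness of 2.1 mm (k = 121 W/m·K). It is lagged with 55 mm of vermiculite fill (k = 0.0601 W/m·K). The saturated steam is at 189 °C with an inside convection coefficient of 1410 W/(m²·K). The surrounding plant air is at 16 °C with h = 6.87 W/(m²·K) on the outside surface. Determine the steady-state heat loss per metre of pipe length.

q′ ≈ 97.4 W/m

Treating each annulus and film as a series resistance:
R_inner film = 1/(h_i·2πr₁L) = 1/(1410×2π×0.065×1) = 0.001737 K/W
R_brass pipe wall = ln(67.1/65)/(2π×121×1) = 4.182×10^-5 K/W
R_vermiculite fill = ln(122.1/67.1)/(2π×0.0601×1) = 1.585 K/W
R_outer film = 1/(h_o·2πr_oL) = 1/(6.87×2π×0.1221×1) = 0.1897 K/W
R_total = 1.777 K/W
Q = ΔT/R_total = 173/1.777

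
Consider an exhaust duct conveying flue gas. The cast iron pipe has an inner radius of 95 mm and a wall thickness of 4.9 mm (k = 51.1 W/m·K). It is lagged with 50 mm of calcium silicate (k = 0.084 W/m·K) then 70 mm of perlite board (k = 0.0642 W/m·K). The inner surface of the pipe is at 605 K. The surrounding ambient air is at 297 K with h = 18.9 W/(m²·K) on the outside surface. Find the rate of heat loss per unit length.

q′ ≈ 175 W/m

Per-layer cylindrical resistances, series-summed:
R_cast iron pipe wall = ln(99.9/95)/(2π×51.1×1) = 1.566×10^-4 K/W
R_calcium silicate = ln(149.9/99.9)/(2π×0.084×1) = 0.7689 K/W
R_perlite board = ln(219.9/149.9)/(2π×0.0642×1) = 0.95 K/W
R_outer film = 1/(h_o·2πr_oL) = 1/(18.9×2π×0.2199×1) = 0.03829 K/W
R_total = 1.757 K/W
Q = ΔT/R_total = 308/1.757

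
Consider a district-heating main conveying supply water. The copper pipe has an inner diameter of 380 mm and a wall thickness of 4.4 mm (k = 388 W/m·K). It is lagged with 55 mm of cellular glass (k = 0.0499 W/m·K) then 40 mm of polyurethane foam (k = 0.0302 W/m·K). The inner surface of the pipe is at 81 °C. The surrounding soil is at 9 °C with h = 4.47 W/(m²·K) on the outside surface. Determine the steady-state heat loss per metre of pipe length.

Cylindrical conduction, so R = ln(r₂/r₁)/(2πkL) per layer, in series:
R_copper pipe wall = ln(194.4/190)/(2π×388×1) = 9.391×10^-6 K/W
R_cellular glass = ln(249.4/194.4)/(2π×0.0499×1) = 0.7946 K/W
R_polyurethane foam = ln(289.4/249.4)/(2π×0.0302×1) = 0.7839 K/W
R_outer film = 1/(h_o·2πr_oL) = 1/(4.47×2π×0.2894×1) = 0.123 K/W
R_total = 1.702 K/W
Q = ΔT/R_total = 72/1.702

q′ ≈ 42.3 W/m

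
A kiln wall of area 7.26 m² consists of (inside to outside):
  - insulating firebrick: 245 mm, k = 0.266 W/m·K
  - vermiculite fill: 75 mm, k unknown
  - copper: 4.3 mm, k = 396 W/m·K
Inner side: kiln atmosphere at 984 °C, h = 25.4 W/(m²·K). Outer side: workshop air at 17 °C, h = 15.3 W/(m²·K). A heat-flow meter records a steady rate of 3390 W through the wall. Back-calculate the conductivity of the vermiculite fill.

k ≈ 0.0718 W/(m·K)

Treating each layer as a thermal resistance in series:
R_inner film = 1/(h_i·A) = 1/(25.4×7.26) = 0.005423 K/W
R_insulating firebrick = L/(kA) = 0.245/(0.266×7.26) = 0.1269 K/W
R_copper = L/(kA) = 0.0043/(396×7.26) = 1.496×10^-6 K/W
R_outer film = 1/(h_o·A) = 1/(15.3×7.26) = 0.009003 K/W
Sum of known resistances R_other = 0.1413 K/W
Total R = ΔT/Q = 967/3390 = 0.2853 K/W
R_vermiculite fill = R_total − R_other = 0.144 K/W
k = L/(R·A) = 0.075/(0.144×7.26)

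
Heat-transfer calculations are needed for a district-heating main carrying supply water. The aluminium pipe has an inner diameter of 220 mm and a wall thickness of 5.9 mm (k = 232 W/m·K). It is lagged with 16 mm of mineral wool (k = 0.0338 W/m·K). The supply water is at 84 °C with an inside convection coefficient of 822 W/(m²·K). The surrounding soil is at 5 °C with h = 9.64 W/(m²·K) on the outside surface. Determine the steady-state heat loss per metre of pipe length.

Treating each annulus and film as a series resistance:
R_inner film = 1/(h_i·2πr₁L) = 1/(822×2π×0.11×1) = 0.00176 K/W
R_aluminium pipe wall = ln(115.9/110)/(2π×232×1) = 3.584×10^-5 K/W
R_mineral wool = ln(131.9/115.9)/(2π×0.0338×1) = 0.6089 K/W
R_outer film = 1/(h_o·2πr_oL) = 1/(9.64×2π×0.1319×1) = 0.1252 K/W
R_total = 0.7359 K/W
Q = ΔT/R_total = 79/0.7359

q′ ≈ 107 W/m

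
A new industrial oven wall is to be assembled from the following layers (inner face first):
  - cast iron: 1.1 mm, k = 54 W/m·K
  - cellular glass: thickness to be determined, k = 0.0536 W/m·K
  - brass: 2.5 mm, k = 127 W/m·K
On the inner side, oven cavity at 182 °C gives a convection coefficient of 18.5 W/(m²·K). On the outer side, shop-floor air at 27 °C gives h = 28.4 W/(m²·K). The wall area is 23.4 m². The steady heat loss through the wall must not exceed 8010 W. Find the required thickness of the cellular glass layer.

L ≈ 19.5 mm

Using the resistance-network approach (series):
R_inner film = 1/(h_i·A) = 1/(18.5×23.4) = 0.00231 K/W
R_cast iron = L/(kA) = 0.0011/(54×23.4) = 8.705×10^-7 K/W
R_brass = L/(kA) = 0.0025/(127×23.4) = 8.412×10^-7 K/W
R_outer film = 1/(h_o·A) = 1/(28.4×23.4) = 0.001505 K/W
Sum of the known resistances R_other = 0.003816 K/W
Required total resistance R_tot = ΔT/Q_allow = 155/8010 = 0.01935 K/W
R_cellular glass = R_tot − R_other = 0.01553 K/W
L = R·k·A = 0.01553×0.0536×23.4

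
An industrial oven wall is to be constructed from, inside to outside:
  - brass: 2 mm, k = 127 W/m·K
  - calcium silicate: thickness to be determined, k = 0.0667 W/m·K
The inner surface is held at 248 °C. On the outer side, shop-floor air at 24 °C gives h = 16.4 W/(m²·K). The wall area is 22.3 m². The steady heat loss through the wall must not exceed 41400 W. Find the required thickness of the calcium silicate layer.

L ≈ 3.98 mm

Thermal resistances in series:
R_brass = L/(kA) = 0.002/(127×22.3) = 7.062×10^-7 K/W
R_outer film = 1/(h_o·A) = 1/(16.4×22.3) = 0.002734 K/W
Sum of the known resistances R_other = 0.002735 K/W
Required total resistance R_tot = ΔT/Q_allow = 224/41400 = 0.005411 K/W
R_calcium silicate = R_tot − R_other = 0.002676 K/W
L = R·k·A = 0.002676×0.0667×22.3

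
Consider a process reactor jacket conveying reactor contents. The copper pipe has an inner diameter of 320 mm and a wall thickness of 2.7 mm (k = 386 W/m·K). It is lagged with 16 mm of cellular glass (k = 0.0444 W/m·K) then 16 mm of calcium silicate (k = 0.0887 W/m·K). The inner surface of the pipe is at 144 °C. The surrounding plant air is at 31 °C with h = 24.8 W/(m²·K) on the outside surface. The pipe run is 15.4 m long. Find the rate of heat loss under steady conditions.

Radial resistances (cylindrical: R_cond = ln(r_o/r_i)/(2πkL), R_conv = 1/(h·2πrL)):
R_copper pipe wall = ln(162.7/160)/(2π×386×15.4) = 4.48×10^-7 K/W
R_cellular glass = ln(178.7/162.7)/(2π×0.0444×15.4) = 0.02183 K/W
R_calcium silicate = ln(194.7/178.7)/(2π×0.0887×15.4) = 0.009991 K/W
R_outer film = 1/(h_o·2πr_oL) = 1/(24.8×2π×0.1947×15.4) = 0.00214 K/W
R_total = 0.03397 K/W
Q = ΔT/R_total = 113/0.03397

Q ≈ 3330 W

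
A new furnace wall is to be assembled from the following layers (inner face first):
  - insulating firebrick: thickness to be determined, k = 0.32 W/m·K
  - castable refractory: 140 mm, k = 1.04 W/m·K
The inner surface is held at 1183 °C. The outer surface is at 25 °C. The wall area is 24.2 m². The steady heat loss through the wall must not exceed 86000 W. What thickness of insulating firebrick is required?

Treating each layer as a thermal resistance in series:
R_castable refractory = L/(kA) = 0.14/(1.04×24.2) = 0.005563 K/W
Sum of the known resistances R_other = 0.005563 K/W
Required total resistance R_tot = ΔT/Q_allow = 1158/86000 = 0.01347 K/W
R_insulating firebrick = R_tot − R_other = 0.007902 K/W
L = R·k·A = 0.007902×0.32×24.2

L ≈ 61.2 mm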